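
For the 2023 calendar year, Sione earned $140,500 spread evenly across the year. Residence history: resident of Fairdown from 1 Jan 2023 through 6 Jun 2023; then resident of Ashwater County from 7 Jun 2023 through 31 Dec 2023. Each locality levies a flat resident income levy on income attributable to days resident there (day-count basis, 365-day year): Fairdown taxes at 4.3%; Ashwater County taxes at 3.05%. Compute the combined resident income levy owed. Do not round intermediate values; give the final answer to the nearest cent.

Fairdown, 1 Jan – 6 Jun 2023: 157 days → $140,500 × 4.3% × 157/365 = $2,598.6726
Ashwater County, 7 Jun – 31 Dec 2023: 208 days → $140,500 × 3.05% × 208/365 = $2,442.0055
Total = $5,040.6781

$5,040.68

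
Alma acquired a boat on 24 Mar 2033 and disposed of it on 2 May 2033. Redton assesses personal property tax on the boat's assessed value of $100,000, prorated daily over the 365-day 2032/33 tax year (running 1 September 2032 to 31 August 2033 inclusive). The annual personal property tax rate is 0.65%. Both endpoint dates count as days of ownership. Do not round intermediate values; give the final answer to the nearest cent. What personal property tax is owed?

Days held (24 Mar – 2 May 2033): 40 out of 365
Tax = $100,000 × 0.65% × 40/365 = $71.2329

$71.23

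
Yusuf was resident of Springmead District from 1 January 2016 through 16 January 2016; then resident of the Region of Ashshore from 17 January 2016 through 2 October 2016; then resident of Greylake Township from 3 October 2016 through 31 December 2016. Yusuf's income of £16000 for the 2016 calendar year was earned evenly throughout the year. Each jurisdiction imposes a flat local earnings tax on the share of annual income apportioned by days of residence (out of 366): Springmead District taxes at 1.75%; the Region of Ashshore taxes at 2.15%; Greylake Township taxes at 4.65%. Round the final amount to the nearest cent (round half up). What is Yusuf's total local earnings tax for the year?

Springmead District, 1 January – 16 January 2016: 16 days → £16000 × 1.75% × 16/366 = £12.2404
The Region of Ashshore, 17 January – 2 October 2016: 260 days → £16000 × 2.15% × 260/366 = £244.3716
Greylake Township, 3 October – 31 December 2016: 90 days → £16000 × 4.65% × 90/366 = £182.9508
Total = £439.5628

£439.56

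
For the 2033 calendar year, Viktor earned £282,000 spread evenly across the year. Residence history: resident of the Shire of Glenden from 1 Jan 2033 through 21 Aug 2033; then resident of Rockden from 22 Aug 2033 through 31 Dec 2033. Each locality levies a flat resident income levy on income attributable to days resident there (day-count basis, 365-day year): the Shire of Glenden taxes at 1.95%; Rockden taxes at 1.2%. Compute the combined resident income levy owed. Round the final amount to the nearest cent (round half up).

The Shire of Glenden, 1 Jan – 21 Aug 2033: 233 days → £282,000 × 1.95% × 233/365 = £3,510.3205
Rockden, 22 Aug – 31 Dec 2033: 132 days → £282,000 × 1.2% × 132/365 = £1,223.8027
Total = £4,734.1233

£4,734.12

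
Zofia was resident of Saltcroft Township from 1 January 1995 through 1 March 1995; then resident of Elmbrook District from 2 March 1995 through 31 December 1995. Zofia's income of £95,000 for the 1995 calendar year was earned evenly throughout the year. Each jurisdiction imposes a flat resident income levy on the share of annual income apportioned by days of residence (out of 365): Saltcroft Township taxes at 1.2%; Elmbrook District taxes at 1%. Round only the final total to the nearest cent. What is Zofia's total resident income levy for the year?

Saltcroft Township, 1 January – 1 March 1995: 60 days → £95,000 × 1.2% × 60/365 = £187.3973
Elmbrook District, 2 March – 31 December 1995: 305 days → £95,000 × 1% × 305/365 = £793.8356
Total = £981.2329

£981.23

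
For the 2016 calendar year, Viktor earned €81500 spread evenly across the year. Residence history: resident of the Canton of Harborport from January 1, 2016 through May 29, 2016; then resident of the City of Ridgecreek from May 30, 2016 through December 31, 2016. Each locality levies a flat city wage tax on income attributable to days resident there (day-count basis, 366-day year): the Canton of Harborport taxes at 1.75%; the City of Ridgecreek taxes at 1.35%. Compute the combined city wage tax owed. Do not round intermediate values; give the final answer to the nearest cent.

The Canton of Harborport, January 1 – May 29, 2016: 150 days → €81500 × 1.75% × 150/366 = €584.5287
The City of Ridgecreek, May 30 – December 31, 2016: 216 days → €81500 × 1.35% × 216/366 = €649.3279
Total = €1233.8566

€1233.86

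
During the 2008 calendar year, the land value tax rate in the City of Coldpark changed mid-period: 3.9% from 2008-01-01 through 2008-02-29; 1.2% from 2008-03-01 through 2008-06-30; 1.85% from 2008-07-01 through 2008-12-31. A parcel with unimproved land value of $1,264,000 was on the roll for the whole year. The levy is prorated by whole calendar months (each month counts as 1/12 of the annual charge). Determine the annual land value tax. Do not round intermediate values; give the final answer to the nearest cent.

$24,964.00

2008-01-01 to 2008-02-29: 2 months at 3.9% → $1,264,000 × 3.9% × 2/12 = $8,216.0000
2008-03-01 to 2008-06-30: 4 months at 1.2% → $1,264,000 × 1.2% × 4/12 = $5,056.0000
2008-07-01 to 2008-12-31: 6 months at 1.85% → $1,264,000 × 1.85% × 6/12 = $11,692.0000
Total = $24,964.0000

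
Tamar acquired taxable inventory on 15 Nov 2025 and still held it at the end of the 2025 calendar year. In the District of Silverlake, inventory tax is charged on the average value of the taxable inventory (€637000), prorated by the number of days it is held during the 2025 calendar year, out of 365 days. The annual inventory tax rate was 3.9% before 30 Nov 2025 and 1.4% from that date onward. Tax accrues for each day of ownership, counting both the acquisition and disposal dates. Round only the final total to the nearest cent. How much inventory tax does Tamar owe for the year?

€1802.80

15 Nov – 29 Nov 2025: 15 days at 3.9% → €637000 × 3.9% × 15/365 = €1020.9452
30 Nov – 31 Dec 2025: 32 days at 1.4% → €637000 × 1.4% × 32/365 = €781.8521
Total = €1802.7973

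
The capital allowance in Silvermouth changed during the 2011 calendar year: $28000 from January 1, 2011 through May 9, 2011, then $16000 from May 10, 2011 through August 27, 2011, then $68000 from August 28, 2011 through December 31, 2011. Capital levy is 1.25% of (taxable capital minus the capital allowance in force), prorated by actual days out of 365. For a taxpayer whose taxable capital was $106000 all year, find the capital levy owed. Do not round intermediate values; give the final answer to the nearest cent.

$847.60

January 1 – May 9, 2011: 129 days, exemption $28000 → ($106000 − $28000) × 1.25% × 129/365 = $344.5890
May 10 – August 27, 2011: 110 days, exemption $16000 → ($106000 − $16000) × 1.25% × 110/365 = $339.0411
August 28 – December 31, 2011: 126 days, exemption $68000 → ($106000 − $68000) × 1.25% × 126/365 = $163.9726
Total = $847.6027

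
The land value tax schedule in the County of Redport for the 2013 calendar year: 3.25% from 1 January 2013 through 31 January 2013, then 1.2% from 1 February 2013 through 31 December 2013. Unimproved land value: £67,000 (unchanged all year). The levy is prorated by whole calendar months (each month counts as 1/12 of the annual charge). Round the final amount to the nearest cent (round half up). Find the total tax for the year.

1 January – 31 January 2013: 1 month at 3.25% → £67,000 × 3.25% × 1/12 = £181.4583
1 February – 31 December 2013: 11 months at 1.2% → £67,000 × 1.2% × 11/12 = £737.0000
Total = £918.4583

£918.46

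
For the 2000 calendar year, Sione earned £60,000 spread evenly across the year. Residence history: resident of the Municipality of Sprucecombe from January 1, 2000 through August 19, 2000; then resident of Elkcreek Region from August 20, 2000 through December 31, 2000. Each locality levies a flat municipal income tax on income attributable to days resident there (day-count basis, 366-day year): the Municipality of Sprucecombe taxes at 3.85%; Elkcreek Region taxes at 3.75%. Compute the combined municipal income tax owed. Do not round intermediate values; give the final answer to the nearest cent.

The Municipality of Sprucecombe, January 1 – August 19, 2000: 232 days → £60,000 × 3.85% × 232/366 = £1,464.2623
Elkcreek Region, August 20 – December 31, 2000: 134 days → £60,000 × 3.75% × 134/366 = £823.7705
Total = £2,288.0328

£2,288.03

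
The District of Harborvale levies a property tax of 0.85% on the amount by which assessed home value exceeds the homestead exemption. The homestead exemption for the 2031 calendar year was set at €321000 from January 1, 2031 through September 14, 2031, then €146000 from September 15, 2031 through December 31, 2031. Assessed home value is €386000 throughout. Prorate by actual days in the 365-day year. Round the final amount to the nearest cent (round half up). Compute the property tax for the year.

€992.64

January 1 – September 14, 2031: 257 days, exemption €321000 → (€386000 − €321000) × 0.85% × 257/365 = €389.0205
September 15 – December 31, 2031: 108 days, exemption €146000 → (€386000 − €146000) × 0.85% × 108/365 = €603.6164
Total = €992.6370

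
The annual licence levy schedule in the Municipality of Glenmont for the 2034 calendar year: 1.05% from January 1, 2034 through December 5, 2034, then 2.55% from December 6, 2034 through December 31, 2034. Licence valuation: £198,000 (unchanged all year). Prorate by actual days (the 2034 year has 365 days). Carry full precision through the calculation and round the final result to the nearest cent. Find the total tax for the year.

£2,290.56

January 1 – December 5, 2034: 339 days at 1.05% → £198,000 × 1.05% × 339/365 = £1,930.9068
December 6 – December 31, 2034: 26 days at 2.55% → £198,000 × 2.55% × 26/365 = £359.6548
Total = £2,290.5616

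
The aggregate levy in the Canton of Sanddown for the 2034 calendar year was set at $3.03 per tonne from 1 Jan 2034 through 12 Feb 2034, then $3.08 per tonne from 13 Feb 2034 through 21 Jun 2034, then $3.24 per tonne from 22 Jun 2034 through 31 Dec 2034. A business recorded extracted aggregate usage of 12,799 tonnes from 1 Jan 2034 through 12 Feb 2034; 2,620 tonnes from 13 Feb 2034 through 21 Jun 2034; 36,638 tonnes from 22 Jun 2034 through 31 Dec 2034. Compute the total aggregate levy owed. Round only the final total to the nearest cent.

1 Jan – 12 Feb 2034: 12,799 tonnes at $3.03/tonne → $38780.97
13 Feb – 21 Jun 2034: 2,620 tonnes at $3.08/tonne → $8069.60
22 Jun – 31 Dec 2034: 36,638 tonnes at $3.24/tonne → $118707.12

$165557.69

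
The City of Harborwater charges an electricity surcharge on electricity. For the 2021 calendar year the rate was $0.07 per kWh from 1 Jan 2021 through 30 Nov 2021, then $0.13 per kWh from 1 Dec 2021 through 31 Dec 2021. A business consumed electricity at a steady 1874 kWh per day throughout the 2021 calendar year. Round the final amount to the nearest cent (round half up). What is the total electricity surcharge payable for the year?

1 Jan – 30 Nov 2021: 334 days × 1874 kWh/day = 625,916 kWh at $0.07/kWh → $43,814.12
1 Dec – 31 Dec 2021: 31 days × 1874 kWh/day = 58,094 kWh at $0.13/kWh → $7,552.22

$51,366.34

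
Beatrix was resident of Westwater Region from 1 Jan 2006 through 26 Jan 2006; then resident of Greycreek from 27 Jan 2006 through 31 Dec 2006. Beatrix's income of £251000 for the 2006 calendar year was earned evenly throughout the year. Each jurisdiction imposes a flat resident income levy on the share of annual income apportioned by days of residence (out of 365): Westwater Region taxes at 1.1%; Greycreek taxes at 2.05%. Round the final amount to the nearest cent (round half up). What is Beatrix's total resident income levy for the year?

Westwater Region, 1 Jan – 26 Jan 2006: 26 days → £251000 × 1.1% × 26/365 = £196.6740
Greycreek, 27 Jan – 31 Dec 2006: 339 days → £251000 × 2.05% × 339/365 = £4778.9712
Total = £4975.6452

£4975.65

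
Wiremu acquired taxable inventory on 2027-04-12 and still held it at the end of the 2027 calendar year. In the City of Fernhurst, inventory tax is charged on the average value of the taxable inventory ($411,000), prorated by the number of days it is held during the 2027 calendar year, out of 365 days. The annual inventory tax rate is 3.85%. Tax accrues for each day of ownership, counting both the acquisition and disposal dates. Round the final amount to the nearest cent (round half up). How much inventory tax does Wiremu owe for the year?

Days held (2027-04-12 to 2027-12-31): 264 out of 365
Tax = $411,000 × 3.85% × 264/365 = $11,444.9425

$11,444.94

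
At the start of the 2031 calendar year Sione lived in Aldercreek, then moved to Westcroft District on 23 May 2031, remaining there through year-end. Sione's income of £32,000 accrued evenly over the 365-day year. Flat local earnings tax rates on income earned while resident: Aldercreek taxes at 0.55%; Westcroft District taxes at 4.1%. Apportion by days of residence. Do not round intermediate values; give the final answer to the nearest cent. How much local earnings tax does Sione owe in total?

£870.05

Aldercreek, 1 January – 22 May 2031: 142 days → £32,000 × 0.55% × 142/365 = £68.4712
Westcroft District, 23 May – 31 December 2031: 223 days → £32,000 × 4.1% × 223/365 = £801.5781
Total = £870.0493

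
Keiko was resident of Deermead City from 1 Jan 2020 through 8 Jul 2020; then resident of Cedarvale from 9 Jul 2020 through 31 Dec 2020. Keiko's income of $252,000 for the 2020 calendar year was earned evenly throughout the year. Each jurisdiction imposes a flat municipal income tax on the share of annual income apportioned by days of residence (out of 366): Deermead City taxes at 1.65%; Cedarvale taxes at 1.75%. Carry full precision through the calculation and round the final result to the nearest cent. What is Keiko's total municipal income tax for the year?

$4,279.18

Deermead City, 1 Jan – 8 Jul 2020: 190 days → $252,000 × 1.65% × 190/366 = $2,158.5246
Cedarvale, 9 Jul – 31 Dec 2020: 176 days → $252,000 × 1.75% × 176/366 = $2,120.6557
Total = $4,279.1803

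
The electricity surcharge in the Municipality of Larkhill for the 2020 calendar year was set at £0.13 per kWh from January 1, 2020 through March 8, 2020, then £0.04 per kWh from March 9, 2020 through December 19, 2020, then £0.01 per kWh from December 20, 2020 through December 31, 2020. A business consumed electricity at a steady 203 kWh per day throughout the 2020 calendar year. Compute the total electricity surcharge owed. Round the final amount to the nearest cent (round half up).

£4,141.20

January 1 – March 8, 2020: 68 days × 203 kWh/day = 13,804 kWh at £0.13/kWh → £1,794.52
March 9 – December 19, 2020: 286 days × 203 kWh/day = 58,058 kWh at £0.04/kWh → £2,322.32
December 20 – December 31, 2020: 12 days × 203 kWh/day = 2,436 kWh at £0.01/kWh → £24.36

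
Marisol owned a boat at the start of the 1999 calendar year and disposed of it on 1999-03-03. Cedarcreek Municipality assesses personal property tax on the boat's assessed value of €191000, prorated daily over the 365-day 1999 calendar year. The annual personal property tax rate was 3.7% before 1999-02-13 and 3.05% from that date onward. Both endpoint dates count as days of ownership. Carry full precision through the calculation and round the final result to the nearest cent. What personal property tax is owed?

1999-01-01 to 1999-02-12: 43 days at 3.7% → €191000 × 3.7% × 43/365 = €832.5507
1999-02-13 to 1999-03-03: 19 days at 3.05% → €191000 × 3.05% × 19/365 = €303.2452
Total = €1135.7959

€1135.80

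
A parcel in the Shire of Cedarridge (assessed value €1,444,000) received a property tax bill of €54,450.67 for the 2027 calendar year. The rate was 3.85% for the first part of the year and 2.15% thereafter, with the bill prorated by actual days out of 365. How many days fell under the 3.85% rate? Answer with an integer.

348 days

Let d = days at the first rate; then 365 − d days at the second rate.
€1,444,000 × [3.85%·d + 2.15%·(365−d)] / 365 = €54,450.67
Solving gives d = 348, so the new rate took effect on 15 Dec 2027.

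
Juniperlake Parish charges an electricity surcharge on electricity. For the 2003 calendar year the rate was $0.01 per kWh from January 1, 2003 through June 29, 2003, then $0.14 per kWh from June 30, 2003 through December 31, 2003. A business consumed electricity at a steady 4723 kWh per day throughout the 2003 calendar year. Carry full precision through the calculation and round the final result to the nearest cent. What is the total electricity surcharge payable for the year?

$130,827.10

January 1 – June 29, 2003: 180 days × 4723 kWh/day = 850,140 kWh at $0.01/kWh → $8,501.40
June 30 – December 31, 2003: 185 days × 4723 kWh/day = 873,755 kWh at $0.14/kWh → $122,325.70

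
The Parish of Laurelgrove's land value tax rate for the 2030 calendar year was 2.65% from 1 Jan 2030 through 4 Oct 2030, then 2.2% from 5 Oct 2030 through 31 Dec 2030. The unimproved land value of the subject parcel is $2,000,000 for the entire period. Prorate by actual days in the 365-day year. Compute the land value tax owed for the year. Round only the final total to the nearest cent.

$50,830.14

1 Jan – 4 Oct 2030: 277 days at 2.65% → $2,000,000 × 2.65% × 277/365 = $40,221.9178
5 Oct – 31 Dec 2030: 88 days at 2.2% → $2,000,000 × 2.2% × 88/365 = $10,608.2192
Total = $50,830.1370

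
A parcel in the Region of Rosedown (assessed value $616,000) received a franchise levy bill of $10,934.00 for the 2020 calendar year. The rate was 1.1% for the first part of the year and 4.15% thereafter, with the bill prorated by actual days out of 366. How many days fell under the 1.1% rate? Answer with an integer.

285 days

Let d = days at the first rate; then 366 − d days at the second rate.
$616,000 × [1.1%·d + 4.15%·(366−d)] / 366 = $10,934.00
Solving gives d = 285, so the new rate took effect on 12 Oct 2020.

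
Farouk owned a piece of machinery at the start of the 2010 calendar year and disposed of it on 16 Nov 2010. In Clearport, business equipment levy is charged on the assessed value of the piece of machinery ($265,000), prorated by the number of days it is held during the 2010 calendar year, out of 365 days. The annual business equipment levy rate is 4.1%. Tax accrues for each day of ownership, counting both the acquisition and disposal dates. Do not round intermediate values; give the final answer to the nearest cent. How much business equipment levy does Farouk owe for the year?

Days held (1 Jan – 16 Nov 2010): 320 out of 365
Tax = $265,000 × 4.1% × 320/365 = $9,525.4795

$9,525.48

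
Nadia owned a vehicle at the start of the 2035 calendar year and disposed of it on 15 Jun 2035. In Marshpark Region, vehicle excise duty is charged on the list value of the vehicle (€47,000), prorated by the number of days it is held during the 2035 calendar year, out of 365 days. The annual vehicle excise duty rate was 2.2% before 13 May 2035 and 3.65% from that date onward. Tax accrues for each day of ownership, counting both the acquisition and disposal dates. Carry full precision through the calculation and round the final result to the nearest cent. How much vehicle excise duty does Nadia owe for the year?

1 Jan – 12 May 2035: 132 days at 2.2% → €47,000 × 2.2% × 132/365 = €373.9397
13 May – 15 Jun 2035: 34 days at 3.65% → €47,000 × 3.65% × 34/365 = €159.8000
Total = €533.7397

€533.74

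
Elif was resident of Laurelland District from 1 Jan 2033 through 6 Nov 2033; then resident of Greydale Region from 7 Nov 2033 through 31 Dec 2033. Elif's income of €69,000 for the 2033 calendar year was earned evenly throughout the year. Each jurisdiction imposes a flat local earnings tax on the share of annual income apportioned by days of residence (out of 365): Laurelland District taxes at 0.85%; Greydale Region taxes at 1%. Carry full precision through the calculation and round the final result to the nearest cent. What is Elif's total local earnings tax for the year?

€602.10

Laurelland District, 1 Jan – 6 Nov 2033: 310 days → €69,000 × 0.85% × 310/365 = €498.1233
Greydale Region, 7 Nov – 31 Dec 2033: 55 days → €69,000 × 1% × 55/365 = €103.9726
Total = €602.0959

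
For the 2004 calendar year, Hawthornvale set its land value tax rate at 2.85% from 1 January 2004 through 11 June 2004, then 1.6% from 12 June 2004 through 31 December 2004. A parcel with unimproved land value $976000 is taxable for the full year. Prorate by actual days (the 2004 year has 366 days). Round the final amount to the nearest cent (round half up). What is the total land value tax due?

$21049.33

1 January – 11 June 2004: 163 days at 2.85% → $976000 × 2.85% × 163/366 = $12388.0000
12 June – 31 December 2004: 203 days at 1.6% → $976000 × 1.6% × 203/366 = $8661.3333
Total = $21049.3333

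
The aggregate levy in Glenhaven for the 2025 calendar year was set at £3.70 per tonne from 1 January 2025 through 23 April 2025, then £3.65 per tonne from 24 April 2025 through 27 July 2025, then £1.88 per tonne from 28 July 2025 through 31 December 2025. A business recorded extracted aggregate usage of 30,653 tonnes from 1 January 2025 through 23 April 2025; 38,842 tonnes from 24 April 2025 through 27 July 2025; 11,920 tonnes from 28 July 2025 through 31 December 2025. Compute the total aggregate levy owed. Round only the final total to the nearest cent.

£277,599.00

1 January – 23 April 2025: 30,653 tonnes at £3.70/tonne → £113,416.10
24 April – 27 July 2025: 38,842 tonnes at £3.65/tonne → £141,773.30
28 July – 31 December 2025: 11,920 tonnes at £1.88/tonne → £22,409.60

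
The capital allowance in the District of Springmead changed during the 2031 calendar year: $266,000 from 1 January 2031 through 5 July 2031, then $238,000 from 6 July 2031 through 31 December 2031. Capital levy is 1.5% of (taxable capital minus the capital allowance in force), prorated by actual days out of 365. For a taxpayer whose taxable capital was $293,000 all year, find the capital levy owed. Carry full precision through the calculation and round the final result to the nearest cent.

1 January – 5 July 2031: 186 days, exemption $266,000 → ($293,000 − $266,000) × 1.5% × 186/365 = $206.3836
6 July – 31 December 2031: 179 days, exemption $238,000 → ($293,000 − $238,000) × 1.5% × 179/365 = $404.5890
Total = $610.9726

$610.97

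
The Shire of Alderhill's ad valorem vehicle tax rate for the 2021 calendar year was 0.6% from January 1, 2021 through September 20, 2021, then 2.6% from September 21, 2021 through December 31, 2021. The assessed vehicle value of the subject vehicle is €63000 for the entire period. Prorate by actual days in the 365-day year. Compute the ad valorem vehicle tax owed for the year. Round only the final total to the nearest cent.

January 1 – September 20, 2021: 263 days at 0.6% → €63000 × 0.6% × 263/365 = €272.3671
September 21 – December 31, 2021: 102 days at 2.6% → €63000 × 2.6% × 102/365 = €457.7425
Total = €730.1096

€730.11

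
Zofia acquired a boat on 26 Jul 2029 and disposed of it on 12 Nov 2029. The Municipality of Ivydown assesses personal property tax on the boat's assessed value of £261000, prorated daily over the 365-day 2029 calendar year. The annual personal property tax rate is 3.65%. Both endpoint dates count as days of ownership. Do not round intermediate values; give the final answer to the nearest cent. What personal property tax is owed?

Days held (26 Jul – 12 Nov 2029): 110 out of 365
Tax = £261000 × 3.65% × 110/365 = £2871.0000

£2871.00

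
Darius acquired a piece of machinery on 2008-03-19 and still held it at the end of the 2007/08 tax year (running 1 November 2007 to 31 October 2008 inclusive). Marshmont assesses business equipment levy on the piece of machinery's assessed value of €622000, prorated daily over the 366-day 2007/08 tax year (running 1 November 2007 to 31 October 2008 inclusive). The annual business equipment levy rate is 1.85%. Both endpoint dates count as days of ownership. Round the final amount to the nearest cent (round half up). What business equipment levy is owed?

€7136.86

Days held (2008-03-19 to 2008-10-31): 227 out of 366
Tax = €622000 × 1.85% × 227/366 = €7136.8552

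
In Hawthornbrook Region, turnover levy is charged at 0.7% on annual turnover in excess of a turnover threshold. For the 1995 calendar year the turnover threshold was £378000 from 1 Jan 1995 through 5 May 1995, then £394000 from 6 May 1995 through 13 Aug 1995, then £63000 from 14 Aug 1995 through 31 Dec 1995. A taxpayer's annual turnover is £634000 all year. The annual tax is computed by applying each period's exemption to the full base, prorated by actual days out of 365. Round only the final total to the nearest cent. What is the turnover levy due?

£2607.07

1 Jan – 5 May 1995: 125 days, exemption £378000 → (£634000 − £378000) × 0.7% × 125/365 = £613.6986
6 May – 13 Aug 1995: 100 days, exemption £394000 → (£634000 − £394000) × 0.7% × 100/365 = £460.2740
14 Aug – 31 Dec 1995: 140 days, exemption £63000 → (£634000 − £63000) × 0.7% × 140/365 = £1533.0959
Total = £2607.0685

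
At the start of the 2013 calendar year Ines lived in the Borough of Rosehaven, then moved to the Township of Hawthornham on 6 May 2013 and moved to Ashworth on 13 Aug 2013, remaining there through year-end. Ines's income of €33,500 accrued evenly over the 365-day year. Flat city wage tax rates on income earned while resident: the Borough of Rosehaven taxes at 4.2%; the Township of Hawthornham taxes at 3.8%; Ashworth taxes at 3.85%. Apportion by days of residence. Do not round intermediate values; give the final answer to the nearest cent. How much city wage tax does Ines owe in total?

The Borough of Rosehaven, 1 Jan – 5 May 2013: 125 days → €33,500 × 4.2% × 125/365 = €481.8493
The Township of Hawthornham, 6 May – 12 Aug 2013: 99 days → €33,500 × 3.8% × 99/365 = €345.2795
Ashworth, 13 Aug – 31 Dec 2013: 141 days → €33,500 × 3.85% × 141/365 = €498.2322
Total = €1,325.3610

€1,325.36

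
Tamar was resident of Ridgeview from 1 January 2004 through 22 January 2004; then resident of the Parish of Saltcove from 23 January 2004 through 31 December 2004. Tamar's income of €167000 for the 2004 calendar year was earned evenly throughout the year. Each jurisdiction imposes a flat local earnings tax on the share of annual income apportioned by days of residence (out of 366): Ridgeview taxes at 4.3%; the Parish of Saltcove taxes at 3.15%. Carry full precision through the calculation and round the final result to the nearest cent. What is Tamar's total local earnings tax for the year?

€5375.94

Ridgeview, 1 January – 22 January 2004: 22 days → €167000 × 4.3% × 22/366 = €431.6448
The Parish of Saltcove, 23 January – 31 December 2004: 344 days → €167000 × 3.15% × 344/366 = €4944.2951
Total = €5375.9399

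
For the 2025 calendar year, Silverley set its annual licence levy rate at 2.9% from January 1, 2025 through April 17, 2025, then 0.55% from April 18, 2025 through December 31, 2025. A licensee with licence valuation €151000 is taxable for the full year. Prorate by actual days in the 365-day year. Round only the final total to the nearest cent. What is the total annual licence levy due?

January 1 – April 17, 2025: 107 days at 2.9% → €151000 × 2.9% × 107/365 = €1283.7068
April 18 – December 31, 2025: 258 days at 0.55% → €151000 × 0.55% × 258/365 = €587.0384
Total = €1870.7452

€1870.75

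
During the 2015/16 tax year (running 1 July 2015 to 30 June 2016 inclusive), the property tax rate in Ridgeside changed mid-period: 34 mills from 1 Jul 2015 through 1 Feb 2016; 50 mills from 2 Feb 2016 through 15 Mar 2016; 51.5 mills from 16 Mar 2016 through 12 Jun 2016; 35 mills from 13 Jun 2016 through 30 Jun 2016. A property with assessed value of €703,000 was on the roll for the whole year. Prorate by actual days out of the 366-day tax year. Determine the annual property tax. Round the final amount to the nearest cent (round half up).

1 Jul 2015 – 1 Feb 2016: 216 days at 34 mills → €703,000 × 3.4% × 216/366 = €14,106.0984
2 Feb – 15 Mar 2016: 43 days at 50 mills → €703,000 × 5% × 43/366 = €4,129.6448
16 Mar – 12 Jun 2016: 89 days at 51.5 mills → €703,000 × 5.15% × 89/366 = €8,803.8265
13 Jun – 30 Jun 2016: 18 days at 35 mills → €703,000 × 3.5% × 18/366 = €1,210.0820
Total = €28,249.6516

€28,249.65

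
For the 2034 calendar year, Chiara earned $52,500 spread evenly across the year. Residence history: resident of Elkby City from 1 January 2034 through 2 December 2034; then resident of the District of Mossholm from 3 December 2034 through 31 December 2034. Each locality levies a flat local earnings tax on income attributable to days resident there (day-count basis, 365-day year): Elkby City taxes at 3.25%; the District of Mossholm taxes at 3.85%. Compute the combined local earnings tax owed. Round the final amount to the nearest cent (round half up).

Elkby City, 1 January – 2 December 2034: 336 days → $52,500 × 3.25% × 336/365 = $1,570.6849
The District of Mossholm, 3 December – 31 December 2034: 29 days → $52,500 × 3.85% × 29/365 = $160.5925
Total = $1,731.2774

$1,731.28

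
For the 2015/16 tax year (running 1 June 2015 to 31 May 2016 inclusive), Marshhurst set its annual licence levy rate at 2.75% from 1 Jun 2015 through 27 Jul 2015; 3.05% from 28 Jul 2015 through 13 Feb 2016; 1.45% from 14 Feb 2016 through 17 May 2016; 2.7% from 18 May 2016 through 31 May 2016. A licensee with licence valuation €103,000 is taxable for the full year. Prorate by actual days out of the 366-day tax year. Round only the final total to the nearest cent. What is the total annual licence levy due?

1 Jun – 27 Jul 2015: 57 days at 2.75% → €103,000 × 2.75% × 57/366 = €441.1270
28 Jul 2015 – 13 Feb 2016: 201 days at 3.05% → €103,000 × 3.05% × 201/366 = €1,725.2500
14 Feb – 17 May 2016: 94 days at 1.45% → €103,000 × 1.45% × 94/366 = €383.5765
18 May – 31 May 2016: 14 days at 2.7% → €103,000 × 2.7% × 14/366 = €106.3770
Total = €2,656.3306

€2,656.33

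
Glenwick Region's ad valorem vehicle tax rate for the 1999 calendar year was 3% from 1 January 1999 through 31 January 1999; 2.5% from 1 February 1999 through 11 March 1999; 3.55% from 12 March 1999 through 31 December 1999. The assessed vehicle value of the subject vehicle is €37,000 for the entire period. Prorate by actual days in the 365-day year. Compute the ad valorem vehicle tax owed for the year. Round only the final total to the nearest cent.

1 January – 31 January 1999: 31 days at 3% → €37,000 × 3% × 31/365 = €94.2740
1 February – 11 March 1999: 39 days at 2.5% → €37,000 × 2.5% × 39/365 = €98.8356
12 March – 31 December 1999: 295 days at 3.55% → €37,000 × 3.55% × 295/365 = €1,061.5959
Total = €1,254.7055

€1,254.71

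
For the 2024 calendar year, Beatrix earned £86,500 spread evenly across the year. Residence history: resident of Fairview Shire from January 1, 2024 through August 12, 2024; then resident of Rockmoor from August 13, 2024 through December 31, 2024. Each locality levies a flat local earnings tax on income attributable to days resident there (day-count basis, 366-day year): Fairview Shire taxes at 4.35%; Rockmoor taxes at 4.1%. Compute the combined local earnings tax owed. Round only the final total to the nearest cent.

Fairview Shire, January 1 – August 12, 2024: 225 days → £86,500 × 4.35% × 225/366 = £2,313.1660
Rockmoor, August 13 – December 31, 2024: 141 days → £86,500 × 4.1% × 141/366 = £1,366.2746
Total = £3,679.4406

£3,679.44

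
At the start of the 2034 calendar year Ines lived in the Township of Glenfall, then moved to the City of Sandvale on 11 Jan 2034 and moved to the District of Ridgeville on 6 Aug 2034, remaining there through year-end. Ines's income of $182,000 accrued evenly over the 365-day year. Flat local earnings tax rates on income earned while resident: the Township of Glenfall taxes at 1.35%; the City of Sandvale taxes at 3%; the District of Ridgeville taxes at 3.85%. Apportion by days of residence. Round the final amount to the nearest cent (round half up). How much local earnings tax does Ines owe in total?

$6,005.00

The Township of Glenfall, 1 Jan – 10 Jan 2034: 10 days → $182,000 × 1.35% × 10/365 = $67.3151
The City of Sandvale, 11 Jan – 5 Aug 2034: 207 days → $182,000 × 3% × 207/365 = $3,096.4932
The District of Ridgeville, 6 Aug – 31 Dec 2034: 148 days → $182,000 × 3.85% × 148/365 = $2,841.1945
Total = $6,005.0027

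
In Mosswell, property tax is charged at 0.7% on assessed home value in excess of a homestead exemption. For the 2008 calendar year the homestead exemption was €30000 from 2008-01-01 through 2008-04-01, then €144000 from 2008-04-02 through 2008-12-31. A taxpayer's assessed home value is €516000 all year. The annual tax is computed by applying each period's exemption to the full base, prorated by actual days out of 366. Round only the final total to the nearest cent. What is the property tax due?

2008-01-01 to 2008-04-01: 92 days, exemption €30000 → (€516000 − €30000) × 0.7% × 92/366 = €855.1475
2008-04-02 to 2008-12-31: 274 days, exemption €144000 → (€516000 − €144000) × 0.7% × 274/366 = €1949.4426
Total = €2804.5902

€2804.59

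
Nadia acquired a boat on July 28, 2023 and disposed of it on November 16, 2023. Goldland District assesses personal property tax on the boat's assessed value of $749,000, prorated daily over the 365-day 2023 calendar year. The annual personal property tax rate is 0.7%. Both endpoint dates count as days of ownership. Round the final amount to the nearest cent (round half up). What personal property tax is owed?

$1,608.81

Days held (July 28 – November 16, 2023): 112 out of 365
Tax = $749,000 × 0.7% × 112/365 = $1,608.8110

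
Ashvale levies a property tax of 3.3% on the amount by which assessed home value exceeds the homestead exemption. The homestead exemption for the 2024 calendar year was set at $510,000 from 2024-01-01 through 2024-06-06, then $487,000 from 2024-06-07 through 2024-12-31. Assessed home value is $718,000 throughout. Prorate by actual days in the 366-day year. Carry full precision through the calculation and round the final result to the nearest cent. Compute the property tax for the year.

2024-01-01 to 2024-06-06: 158 days, exemption $510,000 → ($718,000 − $510,000) × 3.3% × 158/366 = $2,963.1475
2024-06-07 to 2024-12-31: 208 days, exemption $487,000 → ($718,000 − $487,000) × 3.3% × 208/366 = $4,332.1967
Total = $7,295.3443

$7,295.34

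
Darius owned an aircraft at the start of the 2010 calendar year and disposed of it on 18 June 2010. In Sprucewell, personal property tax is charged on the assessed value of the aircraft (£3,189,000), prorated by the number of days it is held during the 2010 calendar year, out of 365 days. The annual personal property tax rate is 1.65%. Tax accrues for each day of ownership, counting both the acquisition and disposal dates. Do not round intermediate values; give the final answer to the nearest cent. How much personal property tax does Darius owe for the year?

Days held (1 January – 18 June 2010): 169 out of 365
Tax = £3,189,000 × 1.65% × 169/365 = £24,363.0863

£24,363.09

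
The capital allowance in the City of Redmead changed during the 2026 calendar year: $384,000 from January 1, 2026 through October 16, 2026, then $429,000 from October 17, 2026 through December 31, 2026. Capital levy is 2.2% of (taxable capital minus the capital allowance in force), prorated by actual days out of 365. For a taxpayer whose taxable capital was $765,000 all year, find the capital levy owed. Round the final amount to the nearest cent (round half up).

January 1 – October 16, 2026: 289 days, exemption $384,000 → ($765,000 − $384,000) × 2.2% × 289/365 = $6,636.7068
October 17 – December 31, 2026: 76 days, exemption $429,000 → ($765,000 − $429,000) × 2.2% × 76/365 = $1,539.1562
Total = $8,175.8630

$8,175.86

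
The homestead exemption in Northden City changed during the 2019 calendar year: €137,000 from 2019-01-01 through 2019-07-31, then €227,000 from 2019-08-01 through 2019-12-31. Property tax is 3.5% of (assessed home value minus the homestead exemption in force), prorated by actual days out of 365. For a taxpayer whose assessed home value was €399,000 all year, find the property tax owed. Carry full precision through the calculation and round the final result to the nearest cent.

2019-01-01 to 2019-07-31: 212 days, exemption €137,000 → (€399,000 − €137,000) × 3.5% × 212/365 = €5,326.1370
2019-08-01 to 2019-12-31: 153 days, exemption €227,000 → (€399,000 − €227,000) × 3.5% × 153/365 = €2,523.4521
Total = €7,849.5890

€7,849.59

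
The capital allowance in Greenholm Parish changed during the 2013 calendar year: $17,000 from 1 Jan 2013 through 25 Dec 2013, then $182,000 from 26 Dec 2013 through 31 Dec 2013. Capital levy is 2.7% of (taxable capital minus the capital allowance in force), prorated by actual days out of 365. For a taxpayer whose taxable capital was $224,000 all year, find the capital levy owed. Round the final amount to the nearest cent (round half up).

$5,515.77

1 Jan – 25 Dec 2013: 359 days, exemption $17,000 → ($224,000 − $17,000) × 2.7% × 359/365 = $5,497.1260
26 Dec – 31 Dec 2013: 6 days, exemption $182,000 → ($224,000 − $182,000) × 2.7% × 6/365 = $18.6411
Total = $5,515.7671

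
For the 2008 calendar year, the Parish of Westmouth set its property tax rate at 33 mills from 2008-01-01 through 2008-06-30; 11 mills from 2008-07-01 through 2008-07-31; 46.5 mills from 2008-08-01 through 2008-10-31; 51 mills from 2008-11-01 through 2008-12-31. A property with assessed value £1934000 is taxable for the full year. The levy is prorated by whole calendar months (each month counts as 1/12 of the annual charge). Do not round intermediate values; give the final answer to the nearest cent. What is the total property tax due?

2008-01-01 to 2008-06-30: 6 months at 33 mills → £1934000 × 3.3% × 6/12 = £31911.0000
2008-07-01 to 2008-07-31: 1 month at 11 mills → £1934000 × 1.1% × 1/12 = £1772.8333
2008-08-01 to 2008-10-31: 3 months at 46.5 mills → £1934000 × 4.65% × 3/12 = £22482.7500
2008-11-01 to 2008-12-31: 2 months at 51 mills → £1934000 × 5.1% × 2/12 = £16439.0000
Total = £72605.5833

£72605.58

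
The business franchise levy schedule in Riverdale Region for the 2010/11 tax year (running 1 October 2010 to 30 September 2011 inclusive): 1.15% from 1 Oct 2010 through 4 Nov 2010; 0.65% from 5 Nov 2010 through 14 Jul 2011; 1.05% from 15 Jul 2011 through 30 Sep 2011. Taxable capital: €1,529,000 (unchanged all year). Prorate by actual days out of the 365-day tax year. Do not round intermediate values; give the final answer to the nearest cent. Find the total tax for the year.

1 Oct – 4 Nov 2010: 35 days at 1.15% → €1,529,000 × 1.15% × 35/365 = €1,686.0890
5 Nov 2010 – 14 Jul 2011: 252 days at 0.65% → €1,529,000 × 0.65% × 252/365 = €6,861.6493
15 Jul – 30 Sep 2011: 78 days at 1.05% → €1,529,000 × 1.05% × 78/365 = €3,430.8247
Total = €11,978.5630

€11,978.56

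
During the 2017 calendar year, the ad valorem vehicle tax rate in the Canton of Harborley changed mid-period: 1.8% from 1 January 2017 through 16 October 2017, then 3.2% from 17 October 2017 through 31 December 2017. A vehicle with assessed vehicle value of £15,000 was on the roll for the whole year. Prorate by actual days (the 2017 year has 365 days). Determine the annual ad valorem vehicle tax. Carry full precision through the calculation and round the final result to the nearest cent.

£313.73

1 January – 16 October 2017: 289 days at 1.8% → £15,000 × 1.8% × 289/365 = £213.7808
17 October – 31 December 2017: 76 days at 3.2% → £15,000 × 3.2% × 76/365 = £99.9452
Total = £313.7260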